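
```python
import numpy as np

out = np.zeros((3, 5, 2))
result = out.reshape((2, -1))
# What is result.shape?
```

(2, 15)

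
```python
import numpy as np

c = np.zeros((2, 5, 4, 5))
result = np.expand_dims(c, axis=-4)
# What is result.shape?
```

(2, 1, 5, 4, 5)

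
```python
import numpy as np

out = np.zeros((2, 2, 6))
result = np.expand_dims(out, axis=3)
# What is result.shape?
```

(2, 2, 6, 1)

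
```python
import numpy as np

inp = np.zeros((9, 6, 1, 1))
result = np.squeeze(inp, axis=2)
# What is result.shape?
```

(9, 6, 1)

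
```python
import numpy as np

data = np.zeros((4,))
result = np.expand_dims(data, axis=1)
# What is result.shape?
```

(4, 1)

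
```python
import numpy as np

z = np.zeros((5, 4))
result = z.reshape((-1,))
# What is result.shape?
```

(20,)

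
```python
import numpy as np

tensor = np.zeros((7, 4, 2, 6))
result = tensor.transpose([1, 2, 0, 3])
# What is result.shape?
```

(4, 2, 7, 6)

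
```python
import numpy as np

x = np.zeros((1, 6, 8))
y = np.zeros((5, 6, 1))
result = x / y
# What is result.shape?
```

(5, 6, 8)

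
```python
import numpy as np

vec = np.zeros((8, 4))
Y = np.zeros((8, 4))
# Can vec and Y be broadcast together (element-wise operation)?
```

Yes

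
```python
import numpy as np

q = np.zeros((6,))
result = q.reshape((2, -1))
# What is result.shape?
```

(2, 3)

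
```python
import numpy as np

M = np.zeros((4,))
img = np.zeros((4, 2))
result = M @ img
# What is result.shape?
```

(2,)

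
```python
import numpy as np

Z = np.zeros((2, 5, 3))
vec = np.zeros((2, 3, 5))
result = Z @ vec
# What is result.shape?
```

(2, 5, 5)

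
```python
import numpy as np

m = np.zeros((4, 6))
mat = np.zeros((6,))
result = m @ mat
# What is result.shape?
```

(4,)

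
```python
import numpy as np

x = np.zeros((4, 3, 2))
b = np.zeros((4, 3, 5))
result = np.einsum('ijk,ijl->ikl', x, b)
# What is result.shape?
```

(4, 2, 5)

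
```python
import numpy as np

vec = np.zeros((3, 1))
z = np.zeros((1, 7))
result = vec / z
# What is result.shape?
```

(3, 7)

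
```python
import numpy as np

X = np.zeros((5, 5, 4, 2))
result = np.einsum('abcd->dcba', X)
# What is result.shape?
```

(2, 4, 5, 5)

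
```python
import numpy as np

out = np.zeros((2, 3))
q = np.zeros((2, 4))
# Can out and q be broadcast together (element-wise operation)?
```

No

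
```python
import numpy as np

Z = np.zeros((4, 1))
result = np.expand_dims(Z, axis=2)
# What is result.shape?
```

(4, 1, 1)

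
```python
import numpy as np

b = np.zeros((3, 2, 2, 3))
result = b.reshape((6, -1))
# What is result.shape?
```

(6, 6)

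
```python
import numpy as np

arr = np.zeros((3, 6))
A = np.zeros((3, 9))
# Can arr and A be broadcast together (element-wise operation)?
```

No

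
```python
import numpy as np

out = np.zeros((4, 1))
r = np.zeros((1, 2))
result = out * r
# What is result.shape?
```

(4, 2)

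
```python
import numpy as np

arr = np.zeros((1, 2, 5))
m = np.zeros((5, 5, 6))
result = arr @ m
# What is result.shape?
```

(5, 2, 6)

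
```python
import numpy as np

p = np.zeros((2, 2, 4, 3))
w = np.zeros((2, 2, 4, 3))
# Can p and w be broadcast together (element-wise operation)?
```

Yes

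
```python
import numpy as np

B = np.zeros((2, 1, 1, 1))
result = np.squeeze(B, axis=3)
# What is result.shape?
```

(2, 1, 1)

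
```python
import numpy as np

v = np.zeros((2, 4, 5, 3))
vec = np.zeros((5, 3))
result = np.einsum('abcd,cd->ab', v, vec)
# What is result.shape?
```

(2, 4)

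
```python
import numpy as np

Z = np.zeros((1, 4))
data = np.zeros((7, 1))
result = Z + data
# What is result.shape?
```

(7, 4)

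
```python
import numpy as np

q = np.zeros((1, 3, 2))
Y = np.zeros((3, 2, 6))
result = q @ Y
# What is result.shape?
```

(3, 3, 6)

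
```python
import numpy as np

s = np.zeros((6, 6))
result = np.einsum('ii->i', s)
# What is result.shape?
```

(6,)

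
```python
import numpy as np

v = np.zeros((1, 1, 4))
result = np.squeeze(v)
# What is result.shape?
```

(4,)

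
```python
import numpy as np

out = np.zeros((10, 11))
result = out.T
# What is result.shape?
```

(11, 10)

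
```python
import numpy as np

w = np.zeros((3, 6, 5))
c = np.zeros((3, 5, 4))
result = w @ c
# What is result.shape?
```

(3, 6, 4)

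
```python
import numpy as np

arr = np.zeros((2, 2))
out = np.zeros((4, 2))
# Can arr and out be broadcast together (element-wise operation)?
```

No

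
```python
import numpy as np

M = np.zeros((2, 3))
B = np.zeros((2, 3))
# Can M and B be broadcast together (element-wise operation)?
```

Yes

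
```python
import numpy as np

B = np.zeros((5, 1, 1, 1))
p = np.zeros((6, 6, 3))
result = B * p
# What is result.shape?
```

(5, 6, 6, 3)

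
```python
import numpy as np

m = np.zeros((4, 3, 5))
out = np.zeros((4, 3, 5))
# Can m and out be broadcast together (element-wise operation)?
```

Yes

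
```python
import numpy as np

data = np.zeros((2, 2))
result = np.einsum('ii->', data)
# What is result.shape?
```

()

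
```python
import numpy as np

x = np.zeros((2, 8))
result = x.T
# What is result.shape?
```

(8, 2)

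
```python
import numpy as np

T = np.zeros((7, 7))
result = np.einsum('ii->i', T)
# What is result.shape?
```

(7,)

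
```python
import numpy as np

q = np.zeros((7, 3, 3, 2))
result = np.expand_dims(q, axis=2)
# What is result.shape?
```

(7, 3, 1, 3, 2)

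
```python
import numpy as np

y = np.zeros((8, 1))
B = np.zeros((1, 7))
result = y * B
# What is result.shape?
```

(8, 7)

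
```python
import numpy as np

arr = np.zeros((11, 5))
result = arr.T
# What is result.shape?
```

(5, 11)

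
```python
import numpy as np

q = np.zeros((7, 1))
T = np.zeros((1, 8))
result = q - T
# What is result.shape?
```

(7, 8)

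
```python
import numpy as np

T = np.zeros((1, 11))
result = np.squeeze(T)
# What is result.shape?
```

(11,)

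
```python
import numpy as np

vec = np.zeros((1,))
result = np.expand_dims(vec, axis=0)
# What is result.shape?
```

(1, 1)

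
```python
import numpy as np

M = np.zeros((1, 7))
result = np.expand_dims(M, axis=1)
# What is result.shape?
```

(1, 1, 7)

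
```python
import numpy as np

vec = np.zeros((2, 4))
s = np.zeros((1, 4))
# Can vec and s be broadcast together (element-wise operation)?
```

Yes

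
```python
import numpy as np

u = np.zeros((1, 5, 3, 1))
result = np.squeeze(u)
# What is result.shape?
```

(5, 3)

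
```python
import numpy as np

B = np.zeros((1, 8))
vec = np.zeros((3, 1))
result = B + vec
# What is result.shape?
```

(3, 8)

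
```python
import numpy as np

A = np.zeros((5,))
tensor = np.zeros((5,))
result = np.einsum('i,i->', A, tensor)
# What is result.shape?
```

()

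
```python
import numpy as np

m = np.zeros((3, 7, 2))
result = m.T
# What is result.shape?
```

(2, 7, 3)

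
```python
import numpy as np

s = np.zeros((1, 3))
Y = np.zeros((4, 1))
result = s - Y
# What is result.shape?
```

(4, 3)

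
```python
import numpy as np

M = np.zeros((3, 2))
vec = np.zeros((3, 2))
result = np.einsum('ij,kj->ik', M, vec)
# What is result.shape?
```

(3, 3)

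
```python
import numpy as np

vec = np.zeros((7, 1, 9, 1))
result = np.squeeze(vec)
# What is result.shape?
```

(7, 9)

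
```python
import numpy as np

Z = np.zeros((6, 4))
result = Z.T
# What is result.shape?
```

(4, 6)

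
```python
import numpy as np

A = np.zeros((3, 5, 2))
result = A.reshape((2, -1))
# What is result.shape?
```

(2, 15)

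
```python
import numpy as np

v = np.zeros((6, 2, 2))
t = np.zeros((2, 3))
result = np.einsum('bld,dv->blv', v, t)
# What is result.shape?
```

(6, 2, 3)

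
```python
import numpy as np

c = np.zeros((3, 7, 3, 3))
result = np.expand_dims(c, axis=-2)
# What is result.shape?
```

(3, 7, 3, 1, 3)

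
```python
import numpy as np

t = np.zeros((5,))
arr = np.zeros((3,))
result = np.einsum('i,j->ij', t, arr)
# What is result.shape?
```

(5, 3)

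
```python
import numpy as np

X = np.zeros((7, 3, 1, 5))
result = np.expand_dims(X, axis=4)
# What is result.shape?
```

(7, 3, 1, 5, 1)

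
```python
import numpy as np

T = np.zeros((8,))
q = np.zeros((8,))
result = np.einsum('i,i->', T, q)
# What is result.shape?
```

()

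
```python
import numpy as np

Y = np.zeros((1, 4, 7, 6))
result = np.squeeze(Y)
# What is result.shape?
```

(4, 7, 6)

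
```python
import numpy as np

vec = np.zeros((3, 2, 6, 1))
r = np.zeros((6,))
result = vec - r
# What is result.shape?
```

(3, 2, 6, 6)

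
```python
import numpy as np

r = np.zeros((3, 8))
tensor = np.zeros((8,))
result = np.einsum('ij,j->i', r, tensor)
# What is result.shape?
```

(3,)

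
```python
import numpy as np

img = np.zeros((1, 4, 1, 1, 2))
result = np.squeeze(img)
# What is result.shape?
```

(4, 2)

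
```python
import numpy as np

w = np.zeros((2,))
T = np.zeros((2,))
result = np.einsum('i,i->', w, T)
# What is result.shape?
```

()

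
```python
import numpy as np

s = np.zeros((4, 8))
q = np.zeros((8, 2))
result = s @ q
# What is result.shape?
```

(4, 2)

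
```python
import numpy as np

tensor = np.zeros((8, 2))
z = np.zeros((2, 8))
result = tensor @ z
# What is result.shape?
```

(8, 8)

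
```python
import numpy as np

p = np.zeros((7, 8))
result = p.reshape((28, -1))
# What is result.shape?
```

(28, 2)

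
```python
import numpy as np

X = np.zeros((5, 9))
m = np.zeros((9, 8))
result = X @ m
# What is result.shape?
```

(5, 8)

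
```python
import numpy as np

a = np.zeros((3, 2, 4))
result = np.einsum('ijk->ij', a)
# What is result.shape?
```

(3, 2)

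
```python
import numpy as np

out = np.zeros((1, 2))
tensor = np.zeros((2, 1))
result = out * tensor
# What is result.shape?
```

(2, 2)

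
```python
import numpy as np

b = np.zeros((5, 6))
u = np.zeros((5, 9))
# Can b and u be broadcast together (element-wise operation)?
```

No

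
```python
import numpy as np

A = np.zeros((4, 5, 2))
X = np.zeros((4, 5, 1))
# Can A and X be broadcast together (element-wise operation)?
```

Yes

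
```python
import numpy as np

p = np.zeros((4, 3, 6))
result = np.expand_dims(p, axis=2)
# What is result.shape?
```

(4, 3, 1, 6)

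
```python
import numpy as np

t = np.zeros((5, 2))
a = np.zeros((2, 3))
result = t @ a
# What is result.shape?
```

(5, 3)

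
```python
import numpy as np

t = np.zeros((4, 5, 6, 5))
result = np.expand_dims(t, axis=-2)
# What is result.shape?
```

(4, 5, 6, 1, 5)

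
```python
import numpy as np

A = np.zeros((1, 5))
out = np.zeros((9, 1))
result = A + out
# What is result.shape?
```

(9, 5)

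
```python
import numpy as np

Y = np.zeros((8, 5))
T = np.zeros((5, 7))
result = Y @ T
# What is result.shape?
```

(8, 7)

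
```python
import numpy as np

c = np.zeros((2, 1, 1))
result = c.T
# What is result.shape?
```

(1, 1, 2)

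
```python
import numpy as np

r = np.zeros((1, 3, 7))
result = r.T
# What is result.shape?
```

(7, 3, 1)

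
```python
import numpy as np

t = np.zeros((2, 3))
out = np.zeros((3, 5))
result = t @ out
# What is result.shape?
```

(2, 5)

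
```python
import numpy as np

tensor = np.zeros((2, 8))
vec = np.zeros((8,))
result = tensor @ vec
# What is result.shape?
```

(2,)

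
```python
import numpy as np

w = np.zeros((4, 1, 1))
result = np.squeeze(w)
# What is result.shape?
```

(4,)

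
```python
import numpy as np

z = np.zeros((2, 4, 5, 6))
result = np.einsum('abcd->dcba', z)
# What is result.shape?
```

(6, 5, 4, 2)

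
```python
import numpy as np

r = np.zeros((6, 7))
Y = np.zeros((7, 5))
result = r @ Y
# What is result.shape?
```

(6, 5)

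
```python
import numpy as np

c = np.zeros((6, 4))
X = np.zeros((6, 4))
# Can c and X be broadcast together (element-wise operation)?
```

Yes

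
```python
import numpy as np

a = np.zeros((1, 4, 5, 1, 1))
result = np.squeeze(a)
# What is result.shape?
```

(4, 5)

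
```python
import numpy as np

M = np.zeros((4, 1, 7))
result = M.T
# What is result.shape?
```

(7, 1, 4)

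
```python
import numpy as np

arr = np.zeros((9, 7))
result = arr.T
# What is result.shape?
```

(7, 9)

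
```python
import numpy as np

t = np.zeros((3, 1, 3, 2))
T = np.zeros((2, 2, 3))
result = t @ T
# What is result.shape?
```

(3, 2, 3, 3)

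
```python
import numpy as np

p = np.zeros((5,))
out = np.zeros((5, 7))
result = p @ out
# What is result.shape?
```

(7,)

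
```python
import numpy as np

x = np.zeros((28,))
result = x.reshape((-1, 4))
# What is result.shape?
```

(7, 4)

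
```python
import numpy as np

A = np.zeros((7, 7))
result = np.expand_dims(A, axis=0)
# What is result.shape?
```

(1, 7, 7)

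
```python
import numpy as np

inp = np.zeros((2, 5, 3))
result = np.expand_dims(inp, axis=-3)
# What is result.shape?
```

(2, 1, 5, 3)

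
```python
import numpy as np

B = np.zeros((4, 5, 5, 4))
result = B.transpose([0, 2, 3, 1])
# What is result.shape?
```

(4, 5, 4, 5)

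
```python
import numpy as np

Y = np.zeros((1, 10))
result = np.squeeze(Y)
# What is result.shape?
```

(10,)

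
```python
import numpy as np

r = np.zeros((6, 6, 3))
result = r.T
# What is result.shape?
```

(3, 6, 6)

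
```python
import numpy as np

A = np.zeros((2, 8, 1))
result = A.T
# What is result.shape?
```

(1, 8, 2)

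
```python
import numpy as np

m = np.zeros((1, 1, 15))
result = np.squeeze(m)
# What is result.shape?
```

(15,)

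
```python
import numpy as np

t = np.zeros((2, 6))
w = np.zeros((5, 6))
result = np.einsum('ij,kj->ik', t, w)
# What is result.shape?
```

(2, 5)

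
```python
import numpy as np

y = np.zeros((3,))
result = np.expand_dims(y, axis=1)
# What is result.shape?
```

(3, 1)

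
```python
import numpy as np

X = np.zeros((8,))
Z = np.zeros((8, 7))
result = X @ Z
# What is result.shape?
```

(7,)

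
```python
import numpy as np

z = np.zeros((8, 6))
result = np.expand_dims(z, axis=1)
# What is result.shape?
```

(8, 1, 6)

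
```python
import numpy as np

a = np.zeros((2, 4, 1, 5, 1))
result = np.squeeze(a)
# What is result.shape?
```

(2, 4, 5)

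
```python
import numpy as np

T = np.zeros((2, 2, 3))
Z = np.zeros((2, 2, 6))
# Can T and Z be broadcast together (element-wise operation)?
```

No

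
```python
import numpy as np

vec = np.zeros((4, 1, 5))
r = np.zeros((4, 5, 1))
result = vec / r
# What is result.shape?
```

(4, 5, 5)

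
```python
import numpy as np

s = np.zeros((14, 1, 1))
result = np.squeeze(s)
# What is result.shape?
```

(14,)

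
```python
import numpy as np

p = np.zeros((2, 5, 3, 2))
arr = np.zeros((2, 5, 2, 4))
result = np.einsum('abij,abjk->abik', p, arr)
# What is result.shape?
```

(2, 5, 3, 4)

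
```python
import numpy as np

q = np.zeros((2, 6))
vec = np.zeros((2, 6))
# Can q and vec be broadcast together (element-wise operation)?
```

Yes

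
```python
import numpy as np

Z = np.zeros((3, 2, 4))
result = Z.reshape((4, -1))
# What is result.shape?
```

(4, 6)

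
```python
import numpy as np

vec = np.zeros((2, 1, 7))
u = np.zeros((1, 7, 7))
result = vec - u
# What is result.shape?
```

(2, 7, 7)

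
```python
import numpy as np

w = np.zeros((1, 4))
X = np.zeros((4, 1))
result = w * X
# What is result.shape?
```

(4, 4)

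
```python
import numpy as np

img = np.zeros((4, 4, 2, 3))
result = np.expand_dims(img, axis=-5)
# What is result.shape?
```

(1, 4, 4, 2, 3)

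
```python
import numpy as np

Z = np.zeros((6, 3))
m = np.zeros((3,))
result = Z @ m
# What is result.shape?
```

(6,)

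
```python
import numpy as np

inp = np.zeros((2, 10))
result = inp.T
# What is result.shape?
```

(10, 2)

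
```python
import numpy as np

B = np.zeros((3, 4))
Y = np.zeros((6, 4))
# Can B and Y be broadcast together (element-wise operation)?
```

No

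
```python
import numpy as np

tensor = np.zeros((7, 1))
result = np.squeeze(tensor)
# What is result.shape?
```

(7,)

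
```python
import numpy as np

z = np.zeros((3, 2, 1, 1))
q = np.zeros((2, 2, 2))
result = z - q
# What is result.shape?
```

(3, 2, 2, 2)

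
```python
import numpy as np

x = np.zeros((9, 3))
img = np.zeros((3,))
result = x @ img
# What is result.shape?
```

(9,)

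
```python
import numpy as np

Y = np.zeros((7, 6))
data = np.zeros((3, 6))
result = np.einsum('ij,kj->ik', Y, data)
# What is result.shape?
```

(7, 3)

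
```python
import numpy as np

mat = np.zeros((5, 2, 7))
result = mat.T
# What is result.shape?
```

(7, 2, 5)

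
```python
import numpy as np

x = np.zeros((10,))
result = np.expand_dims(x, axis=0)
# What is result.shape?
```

(1, 10)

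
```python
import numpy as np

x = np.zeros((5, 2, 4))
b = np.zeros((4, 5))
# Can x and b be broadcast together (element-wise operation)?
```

No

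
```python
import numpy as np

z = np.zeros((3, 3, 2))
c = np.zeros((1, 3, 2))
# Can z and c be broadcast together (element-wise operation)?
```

Yes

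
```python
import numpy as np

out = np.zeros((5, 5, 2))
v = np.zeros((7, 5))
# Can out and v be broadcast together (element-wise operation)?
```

No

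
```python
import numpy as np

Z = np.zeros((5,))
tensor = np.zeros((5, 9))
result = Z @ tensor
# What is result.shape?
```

(9,)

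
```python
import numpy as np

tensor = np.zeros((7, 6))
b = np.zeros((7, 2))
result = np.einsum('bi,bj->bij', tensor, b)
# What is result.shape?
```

(7, 6, 2)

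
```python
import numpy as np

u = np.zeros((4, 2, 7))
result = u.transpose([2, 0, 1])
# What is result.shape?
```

(7, 4, 2)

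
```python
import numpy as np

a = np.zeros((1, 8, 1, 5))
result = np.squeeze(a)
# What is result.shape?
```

(8, 5)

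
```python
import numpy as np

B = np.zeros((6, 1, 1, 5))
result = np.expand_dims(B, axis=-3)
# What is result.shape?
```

(6, 1, 1, 1, 5)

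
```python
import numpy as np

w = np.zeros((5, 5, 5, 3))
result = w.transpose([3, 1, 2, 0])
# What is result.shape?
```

(3, 5, 5, 5)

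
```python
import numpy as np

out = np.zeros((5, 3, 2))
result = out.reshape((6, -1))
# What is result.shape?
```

(6, 5)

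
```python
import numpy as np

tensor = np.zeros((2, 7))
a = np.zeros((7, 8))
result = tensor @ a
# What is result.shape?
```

(2, 8)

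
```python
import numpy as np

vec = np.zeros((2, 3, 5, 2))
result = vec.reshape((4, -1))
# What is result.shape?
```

(4, 15)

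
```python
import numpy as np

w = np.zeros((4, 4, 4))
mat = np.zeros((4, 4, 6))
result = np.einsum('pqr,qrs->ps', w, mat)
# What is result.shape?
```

(4, 6)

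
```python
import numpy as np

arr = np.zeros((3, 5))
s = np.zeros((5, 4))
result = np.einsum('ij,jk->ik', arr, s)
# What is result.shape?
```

(3, 4)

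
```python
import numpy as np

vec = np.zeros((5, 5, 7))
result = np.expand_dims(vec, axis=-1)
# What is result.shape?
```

(5, 5, 7, 1)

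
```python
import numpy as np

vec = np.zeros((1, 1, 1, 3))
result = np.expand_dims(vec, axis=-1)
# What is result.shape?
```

(1, 1, 1, 3, 1)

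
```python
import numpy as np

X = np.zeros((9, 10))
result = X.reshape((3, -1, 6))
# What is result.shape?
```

(3, 5, 6)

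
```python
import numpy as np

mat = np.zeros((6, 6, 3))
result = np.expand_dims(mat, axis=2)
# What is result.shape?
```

(6, 6, 1, 3)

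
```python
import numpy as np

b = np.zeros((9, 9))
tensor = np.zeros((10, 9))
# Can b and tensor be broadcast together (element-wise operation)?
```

No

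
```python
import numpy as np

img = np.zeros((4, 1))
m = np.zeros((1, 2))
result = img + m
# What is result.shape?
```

(4, 2)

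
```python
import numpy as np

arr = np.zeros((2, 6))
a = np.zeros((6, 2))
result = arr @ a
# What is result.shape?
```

(2, 2)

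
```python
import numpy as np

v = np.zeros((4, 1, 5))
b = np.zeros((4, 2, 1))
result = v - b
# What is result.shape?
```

(4, 2, 5)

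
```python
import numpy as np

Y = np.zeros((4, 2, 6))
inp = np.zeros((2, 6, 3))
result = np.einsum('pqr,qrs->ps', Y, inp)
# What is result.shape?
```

(4, 3)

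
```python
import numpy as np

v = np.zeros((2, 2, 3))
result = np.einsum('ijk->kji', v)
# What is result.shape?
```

(3, 2, 2)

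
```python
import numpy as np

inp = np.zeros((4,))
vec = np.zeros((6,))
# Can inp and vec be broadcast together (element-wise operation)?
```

No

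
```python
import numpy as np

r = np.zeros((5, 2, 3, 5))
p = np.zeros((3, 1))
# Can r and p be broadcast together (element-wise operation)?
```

Yes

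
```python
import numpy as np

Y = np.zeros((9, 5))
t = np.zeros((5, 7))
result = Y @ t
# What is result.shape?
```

(9, 7)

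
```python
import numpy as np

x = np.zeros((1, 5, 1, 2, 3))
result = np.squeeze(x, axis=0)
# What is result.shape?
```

(5, 1, 2, 3)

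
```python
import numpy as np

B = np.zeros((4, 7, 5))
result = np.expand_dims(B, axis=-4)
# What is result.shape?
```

(1, 4, 7, 5)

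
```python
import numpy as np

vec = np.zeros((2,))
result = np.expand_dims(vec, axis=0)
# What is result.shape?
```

(1, 2)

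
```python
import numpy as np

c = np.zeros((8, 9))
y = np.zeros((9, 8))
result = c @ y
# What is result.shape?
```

(8, 8)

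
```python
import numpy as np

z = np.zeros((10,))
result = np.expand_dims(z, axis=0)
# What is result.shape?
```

(1, 10)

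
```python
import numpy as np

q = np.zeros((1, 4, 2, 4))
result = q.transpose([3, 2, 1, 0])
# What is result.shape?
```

(4, 2, 4, 1)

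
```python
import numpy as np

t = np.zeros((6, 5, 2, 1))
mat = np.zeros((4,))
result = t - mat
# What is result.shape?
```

(6, 5, 2, 4)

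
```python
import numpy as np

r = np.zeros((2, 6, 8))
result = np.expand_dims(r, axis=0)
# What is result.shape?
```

(1, 2, 6, 8)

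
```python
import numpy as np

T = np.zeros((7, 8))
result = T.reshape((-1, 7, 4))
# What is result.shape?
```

(2, 7, 4)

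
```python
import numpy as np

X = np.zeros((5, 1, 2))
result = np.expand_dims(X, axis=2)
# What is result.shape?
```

(5, 1, 1, 2)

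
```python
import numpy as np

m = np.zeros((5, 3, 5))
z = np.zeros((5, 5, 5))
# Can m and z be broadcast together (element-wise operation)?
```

No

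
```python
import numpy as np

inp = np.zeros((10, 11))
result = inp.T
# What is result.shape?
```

(11, 10)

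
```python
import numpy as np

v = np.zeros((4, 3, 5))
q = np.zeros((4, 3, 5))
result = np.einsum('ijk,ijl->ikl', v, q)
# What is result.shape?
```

(4, 5, 5)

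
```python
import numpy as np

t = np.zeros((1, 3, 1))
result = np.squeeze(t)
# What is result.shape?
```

(3,)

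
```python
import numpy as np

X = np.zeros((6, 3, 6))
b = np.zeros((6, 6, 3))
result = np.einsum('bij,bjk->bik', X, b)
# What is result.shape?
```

(6, 3, 3)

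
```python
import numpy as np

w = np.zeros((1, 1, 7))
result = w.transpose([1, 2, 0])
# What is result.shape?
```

(1, 7, 1)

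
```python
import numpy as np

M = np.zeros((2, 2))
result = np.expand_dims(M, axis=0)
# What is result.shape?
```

(1, 2, 2)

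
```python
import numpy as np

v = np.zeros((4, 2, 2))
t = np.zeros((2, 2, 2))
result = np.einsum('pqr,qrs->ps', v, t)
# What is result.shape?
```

(4, 2)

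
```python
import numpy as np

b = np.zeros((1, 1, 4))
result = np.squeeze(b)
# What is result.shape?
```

(4,)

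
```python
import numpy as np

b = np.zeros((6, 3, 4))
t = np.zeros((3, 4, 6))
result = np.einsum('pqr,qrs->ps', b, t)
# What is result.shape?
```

(6, 6)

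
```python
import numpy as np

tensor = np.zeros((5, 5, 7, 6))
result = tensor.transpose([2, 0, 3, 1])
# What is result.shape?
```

(7, 5, 6, 5)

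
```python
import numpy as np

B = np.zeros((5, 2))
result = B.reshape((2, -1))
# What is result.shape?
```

(2, 5)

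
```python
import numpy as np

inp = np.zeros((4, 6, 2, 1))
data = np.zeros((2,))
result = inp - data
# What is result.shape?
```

(4, 6, 2, 2)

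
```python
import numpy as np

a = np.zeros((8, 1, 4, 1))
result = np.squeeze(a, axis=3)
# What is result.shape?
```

(8, 1, 4)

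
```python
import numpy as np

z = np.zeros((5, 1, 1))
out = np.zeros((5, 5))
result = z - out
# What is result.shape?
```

(5, 5, 5)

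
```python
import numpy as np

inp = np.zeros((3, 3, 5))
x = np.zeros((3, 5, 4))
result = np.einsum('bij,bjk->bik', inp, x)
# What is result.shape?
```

(3, 3, 4)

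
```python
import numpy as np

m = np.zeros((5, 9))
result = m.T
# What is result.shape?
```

(9, 5)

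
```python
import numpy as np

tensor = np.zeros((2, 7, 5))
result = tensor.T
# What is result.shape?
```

(5, 7, 2)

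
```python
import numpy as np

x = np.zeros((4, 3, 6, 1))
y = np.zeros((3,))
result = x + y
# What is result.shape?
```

(4, 3, 6, 3)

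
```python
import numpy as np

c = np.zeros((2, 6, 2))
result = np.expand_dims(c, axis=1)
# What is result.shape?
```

(2, 1, 6, 2)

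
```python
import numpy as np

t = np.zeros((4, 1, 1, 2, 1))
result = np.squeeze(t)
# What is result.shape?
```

(4, 2)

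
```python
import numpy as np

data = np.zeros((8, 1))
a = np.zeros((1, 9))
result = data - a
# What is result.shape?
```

(8, 9)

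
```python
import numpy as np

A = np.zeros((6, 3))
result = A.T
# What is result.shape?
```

(3, 6)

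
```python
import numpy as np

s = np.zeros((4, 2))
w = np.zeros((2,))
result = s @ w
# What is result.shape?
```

(4,)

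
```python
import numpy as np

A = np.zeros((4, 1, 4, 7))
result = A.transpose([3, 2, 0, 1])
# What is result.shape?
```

(7, 4, 4, 1)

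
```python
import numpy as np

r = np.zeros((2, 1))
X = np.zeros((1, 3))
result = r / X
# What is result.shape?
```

(2, 3)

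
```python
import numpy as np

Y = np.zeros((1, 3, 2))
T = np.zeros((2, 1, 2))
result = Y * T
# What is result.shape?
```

(2, 3, 2)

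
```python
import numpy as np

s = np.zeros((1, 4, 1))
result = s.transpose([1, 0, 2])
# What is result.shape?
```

(4, 1, 1)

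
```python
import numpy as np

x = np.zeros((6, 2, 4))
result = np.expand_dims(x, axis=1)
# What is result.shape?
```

(6, 1, 2, 4)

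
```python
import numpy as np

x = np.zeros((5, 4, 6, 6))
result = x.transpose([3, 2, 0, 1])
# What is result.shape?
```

(6, 6, 5, 4)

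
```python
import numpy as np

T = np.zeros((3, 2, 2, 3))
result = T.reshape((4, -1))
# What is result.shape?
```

(4, 9)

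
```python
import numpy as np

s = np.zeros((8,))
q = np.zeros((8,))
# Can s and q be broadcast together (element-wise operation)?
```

Yes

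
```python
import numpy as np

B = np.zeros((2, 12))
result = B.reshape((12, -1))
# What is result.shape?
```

(12, 2)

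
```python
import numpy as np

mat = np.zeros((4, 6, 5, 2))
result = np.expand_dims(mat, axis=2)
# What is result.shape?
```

(4, 6, 1, 5, 2)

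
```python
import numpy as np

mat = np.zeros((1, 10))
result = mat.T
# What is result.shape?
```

(10, 1)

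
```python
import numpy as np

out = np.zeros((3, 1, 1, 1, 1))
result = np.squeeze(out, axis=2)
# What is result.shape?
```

(3, 1, 1, 1)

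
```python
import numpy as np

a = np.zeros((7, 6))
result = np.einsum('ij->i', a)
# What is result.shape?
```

(7,)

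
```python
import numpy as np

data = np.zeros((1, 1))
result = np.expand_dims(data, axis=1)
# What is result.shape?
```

(1, 1, 1)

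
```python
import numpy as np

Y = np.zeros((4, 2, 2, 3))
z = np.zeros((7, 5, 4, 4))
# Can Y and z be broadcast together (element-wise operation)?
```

No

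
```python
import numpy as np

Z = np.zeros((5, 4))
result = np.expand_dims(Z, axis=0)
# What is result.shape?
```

(1, 5, 4)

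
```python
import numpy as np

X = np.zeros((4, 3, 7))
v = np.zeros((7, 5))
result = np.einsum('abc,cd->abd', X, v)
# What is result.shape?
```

(4, 3, 5)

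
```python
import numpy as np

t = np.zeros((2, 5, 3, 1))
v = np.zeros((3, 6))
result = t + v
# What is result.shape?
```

(2, 5, 3, 6)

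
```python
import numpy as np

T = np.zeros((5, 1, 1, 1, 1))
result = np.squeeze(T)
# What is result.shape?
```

(5,)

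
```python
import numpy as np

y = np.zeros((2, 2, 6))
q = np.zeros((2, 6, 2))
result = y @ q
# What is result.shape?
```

(2, 2, 2)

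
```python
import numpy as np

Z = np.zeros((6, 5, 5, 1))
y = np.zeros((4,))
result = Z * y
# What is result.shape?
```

(6, 5, 5, 4)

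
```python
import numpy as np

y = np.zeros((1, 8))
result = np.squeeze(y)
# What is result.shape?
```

(8,)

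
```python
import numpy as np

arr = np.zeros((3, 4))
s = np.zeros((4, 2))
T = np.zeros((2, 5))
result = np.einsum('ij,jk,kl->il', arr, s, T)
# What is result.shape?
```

(3, 5)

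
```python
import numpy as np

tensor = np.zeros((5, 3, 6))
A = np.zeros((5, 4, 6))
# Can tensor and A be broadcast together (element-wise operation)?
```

No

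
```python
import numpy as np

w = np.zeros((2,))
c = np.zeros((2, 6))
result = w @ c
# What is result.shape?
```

(6,)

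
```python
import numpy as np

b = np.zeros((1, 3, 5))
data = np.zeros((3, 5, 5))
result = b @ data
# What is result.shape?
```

(3, 3, 5)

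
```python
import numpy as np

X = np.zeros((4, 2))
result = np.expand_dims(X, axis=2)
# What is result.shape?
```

(4, 2, 1)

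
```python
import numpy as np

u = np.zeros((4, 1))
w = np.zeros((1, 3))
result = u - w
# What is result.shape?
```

(4, 3)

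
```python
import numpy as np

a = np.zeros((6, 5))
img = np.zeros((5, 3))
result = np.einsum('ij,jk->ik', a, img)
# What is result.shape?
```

(6, 3)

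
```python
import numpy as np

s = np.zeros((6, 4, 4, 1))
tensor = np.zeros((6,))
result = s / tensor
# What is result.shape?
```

(6, 4, 4, 6)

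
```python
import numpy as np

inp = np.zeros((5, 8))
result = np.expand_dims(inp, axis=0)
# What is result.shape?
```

(1, 5, 8)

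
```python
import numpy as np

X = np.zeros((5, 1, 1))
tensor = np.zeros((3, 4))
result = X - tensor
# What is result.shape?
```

(5, 3, 4)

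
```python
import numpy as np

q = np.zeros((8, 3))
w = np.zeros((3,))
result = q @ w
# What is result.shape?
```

(8,)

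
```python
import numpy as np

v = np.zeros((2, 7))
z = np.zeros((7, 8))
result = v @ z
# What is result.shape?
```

(2, 8)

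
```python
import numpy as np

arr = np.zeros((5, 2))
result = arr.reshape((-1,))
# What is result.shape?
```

(10,)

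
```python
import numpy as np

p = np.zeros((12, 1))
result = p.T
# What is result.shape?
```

(1, 12)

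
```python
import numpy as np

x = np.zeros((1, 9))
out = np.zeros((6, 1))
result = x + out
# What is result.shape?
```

(6, 9)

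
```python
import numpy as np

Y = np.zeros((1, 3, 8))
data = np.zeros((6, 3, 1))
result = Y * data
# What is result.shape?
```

(6, 3, 8)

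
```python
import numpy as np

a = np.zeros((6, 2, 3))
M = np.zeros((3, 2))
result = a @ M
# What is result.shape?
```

(6, 2, 2)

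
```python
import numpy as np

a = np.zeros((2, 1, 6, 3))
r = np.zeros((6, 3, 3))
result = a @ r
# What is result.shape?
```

(2, 6, 6, 3)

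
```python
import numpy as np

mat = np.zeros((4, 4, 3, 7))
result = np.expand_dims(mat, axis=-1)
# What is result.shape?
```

(4, 4, 3, 7, 1)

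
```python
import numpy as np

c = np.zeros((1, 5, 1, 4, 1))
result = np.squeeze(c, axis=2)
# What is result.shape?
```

(1, 5, 4, 1)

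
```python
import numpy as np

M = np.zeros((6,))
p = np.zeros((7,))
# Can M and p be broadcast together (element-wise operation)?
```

No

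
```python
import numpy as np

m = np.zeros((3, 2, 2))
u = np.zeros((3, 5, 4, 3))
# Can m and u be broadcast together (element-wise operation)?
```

No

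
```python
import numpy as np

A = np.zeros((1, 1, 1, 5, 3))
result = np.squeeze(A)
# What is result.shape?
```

(5, 3)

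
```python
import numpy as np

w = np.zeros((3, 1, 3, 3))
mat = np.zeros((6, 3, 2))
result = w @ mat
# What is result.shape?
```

(3, 6, 3, 2)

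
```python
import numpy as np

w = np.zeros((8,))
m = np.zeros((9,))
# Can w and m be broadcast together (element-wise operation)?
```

No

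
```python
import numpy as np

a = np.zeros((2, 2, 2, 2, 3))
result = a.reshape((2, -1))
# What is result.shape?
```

(2, 24)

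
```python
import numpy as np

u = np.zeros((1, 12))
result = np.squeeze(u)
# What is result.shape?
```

(12,)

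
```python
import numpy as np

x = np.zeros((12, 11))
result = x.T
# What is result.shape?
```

(11, 12)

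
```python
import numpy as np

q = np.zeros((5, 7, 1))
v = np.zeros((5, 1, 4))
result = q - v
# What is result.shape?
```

(5, 7, 4)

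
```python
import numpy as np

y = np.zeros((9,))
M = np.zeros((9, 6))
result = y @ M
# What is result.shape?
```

(6,)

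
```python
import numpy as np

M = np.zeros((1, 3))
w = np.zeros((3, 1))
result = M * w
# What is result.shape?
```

(3, 3)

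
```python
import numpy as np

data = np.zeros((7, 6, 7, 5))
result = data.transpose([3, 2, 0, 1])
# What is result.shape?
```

(5, 7, 7, 6)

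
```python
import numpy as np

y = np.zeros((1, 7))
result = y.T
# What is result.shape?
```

(7, 1)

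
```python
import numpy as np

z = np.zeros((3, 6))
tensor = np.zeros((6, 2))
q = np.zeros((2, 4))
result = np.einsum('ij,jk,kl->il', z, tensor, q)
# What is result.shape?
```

(3, 4)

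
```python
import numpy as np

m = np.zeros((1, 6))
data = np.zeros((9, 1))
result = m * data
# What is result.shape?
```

(9, 6)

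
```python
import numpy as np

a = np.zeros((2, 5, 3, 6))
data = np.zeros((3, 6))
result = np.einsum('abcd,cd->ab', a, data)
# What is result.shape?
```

(2, 5)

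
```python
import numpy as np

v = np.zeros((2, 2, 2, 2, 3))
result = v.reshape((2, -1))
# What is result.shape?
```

(2, 24)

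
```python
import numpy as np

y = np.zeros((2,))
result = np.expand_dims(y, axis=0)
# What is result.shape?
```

(1, 2)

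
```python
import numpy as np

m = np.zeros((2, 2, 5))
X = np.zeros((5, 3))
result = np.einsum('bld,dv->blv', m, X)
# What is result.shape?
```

(2, 2, 3)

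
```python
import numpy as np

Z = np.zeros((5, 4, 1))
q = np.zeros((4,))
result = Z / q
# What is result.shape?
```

(5, 4, 4)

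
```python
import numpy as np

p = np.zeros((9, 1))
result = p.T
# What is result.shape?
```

(1, 9)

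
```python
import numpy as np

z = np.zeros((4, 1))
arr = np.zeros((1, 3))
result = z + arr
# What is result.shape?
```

(4, 3)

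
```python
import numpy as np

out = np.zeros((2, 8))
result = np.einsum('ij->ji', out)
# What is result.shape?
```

(8, 2)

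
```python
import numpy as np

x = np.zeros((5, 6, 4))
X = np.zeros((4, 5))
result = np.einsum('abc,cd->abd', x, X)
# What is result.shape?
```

(5, 6, 5)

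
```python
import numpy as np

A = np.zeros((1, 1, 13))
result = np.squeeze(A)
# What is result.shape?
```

(13,)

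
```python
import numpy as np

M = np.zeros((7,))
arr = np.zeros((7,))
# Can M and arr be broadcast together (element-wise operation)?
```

Yes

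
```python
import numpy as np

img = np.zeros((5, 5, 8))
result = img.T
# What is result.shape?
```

(8, 5, 5)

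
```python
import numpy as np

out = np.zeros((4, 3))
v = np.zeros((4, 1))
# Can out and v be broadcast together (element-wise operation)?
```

Yes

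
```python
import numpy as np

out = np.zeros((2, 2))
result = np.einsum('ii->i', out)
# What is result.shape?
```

(2,)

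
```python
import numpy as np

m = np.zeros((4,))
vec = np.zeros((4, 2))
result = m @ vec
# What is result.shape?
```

(2,)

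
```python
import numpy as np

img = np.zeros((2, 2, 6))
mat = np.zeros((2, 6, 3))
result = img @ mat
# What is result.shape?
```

(2, 2, 3)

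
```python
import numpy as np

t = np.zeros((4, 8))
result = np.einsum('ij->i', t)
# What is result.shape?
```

(4,)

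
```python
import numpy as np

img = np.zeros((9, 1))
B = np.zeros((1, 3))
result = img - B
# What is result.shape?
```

(9, 3)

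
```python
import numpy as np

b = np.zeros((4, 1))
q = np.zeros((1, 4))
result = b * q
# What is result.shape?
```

(4, 4)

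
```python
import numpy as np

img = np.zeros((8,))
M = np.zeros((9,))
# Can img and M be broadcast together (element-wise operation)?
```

No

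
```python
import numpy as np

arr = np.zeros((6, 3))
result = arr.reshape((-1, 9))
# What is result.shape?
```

(2, 9)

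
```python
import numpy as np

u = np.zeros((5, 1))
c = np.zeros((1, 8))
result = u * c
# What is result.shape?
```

(5, 8)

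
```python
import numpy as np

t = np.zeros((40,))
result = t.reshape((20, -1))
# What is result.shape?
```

(20, 2)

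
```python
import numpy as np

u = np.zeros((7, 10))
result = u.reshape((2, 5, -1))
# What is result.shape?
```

(2, 5, 7)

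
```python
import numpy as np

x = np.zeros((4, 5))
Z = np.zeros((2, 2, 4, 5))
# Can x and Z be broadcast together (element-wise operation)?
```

Yes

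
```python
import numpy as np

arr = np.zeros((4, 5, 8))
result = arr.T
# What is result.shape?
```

(8, 5, 4)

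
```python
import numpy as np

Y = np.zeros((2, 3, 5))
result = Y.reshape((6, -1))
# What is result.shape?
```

(6, 5)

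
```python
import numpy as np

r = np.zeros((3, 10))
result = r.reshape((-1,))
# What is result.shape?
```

(30,)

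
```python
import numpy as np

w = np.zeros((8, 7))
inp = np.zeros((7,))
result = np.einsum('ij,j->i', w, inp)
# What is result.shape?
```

(8,)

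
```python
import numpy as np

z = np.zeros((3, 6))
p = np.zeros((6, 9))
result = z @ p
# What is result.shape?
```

(3, 9)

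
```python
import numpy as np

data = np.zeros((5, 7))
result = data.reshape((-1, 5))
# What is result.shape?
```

(7, 5)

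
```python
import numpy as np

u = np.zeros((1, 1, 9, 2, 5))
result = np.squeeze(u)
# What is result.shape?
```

(9, 2, 5)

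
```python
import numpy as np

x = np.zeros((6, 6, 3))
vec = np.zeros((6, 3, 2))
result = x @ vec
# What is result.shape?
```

(6, 6, 2)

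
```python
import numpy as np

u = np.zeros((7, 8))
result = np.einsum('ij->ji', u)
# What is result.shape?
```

(8, 7)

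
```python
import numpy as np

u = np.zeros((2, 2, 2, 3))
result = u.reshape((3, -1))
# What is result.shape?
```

(3, 8)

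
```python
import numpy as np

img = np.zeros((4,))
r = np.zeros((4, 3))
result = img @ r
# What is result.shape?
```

(3,)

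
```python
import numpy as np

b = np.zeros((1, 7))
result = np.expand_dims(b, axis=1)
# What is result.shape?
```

(1, 1, 7)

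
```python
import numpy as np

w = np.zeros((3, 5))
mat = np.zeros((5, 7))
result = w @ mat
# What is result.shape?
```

(3, 7)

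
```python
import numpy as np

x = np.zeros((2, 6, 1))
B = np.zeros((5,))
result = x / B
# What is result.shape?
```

(2, 6, 5)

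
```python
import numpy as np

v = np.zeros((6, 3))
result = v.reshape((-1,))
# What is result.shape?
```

(18,)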